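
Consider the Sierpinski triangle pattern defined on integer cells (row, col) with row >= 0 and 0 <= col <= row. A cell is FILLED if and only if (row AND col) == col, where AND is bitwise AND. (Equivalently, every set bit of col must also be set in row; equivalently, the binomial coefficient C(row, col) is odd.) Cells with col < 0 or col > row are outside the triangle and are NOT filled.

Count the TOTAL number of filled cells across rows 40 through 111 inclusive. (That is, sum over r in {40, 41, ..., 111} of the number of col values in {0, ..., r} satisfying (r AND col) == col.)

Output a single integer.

Answer: 1242

Derivation:
r40=101000 pc2: +4 =4
r41=101001 pc3: +8 =12
r42=101010 pc3: +8 =20
r43=101011 pc4: +16 =36
r44=101100 pc3: +8 =44
r45=101101 pc4: +16 =60
r46=101110 pc4: +16 =76
r47=101111 pc5: +32 =108
r48=110000 pc2: +4 =112
r49=110001 pc3: +8 =120
r50=110010 pc3: +8 =128
r51=110011 pc4: +16 =144
r52=110100 pc3: +8 =152
r53=110101 pc4: +16 =168
r54=110110 pc4: +16 =184
r55=110111 pc5: +32 =216
r56=111000 pc3: +8 =224
r57=111001 pc4: +16 =240
r58=111010 pc4: +16 =256
r59=111011 pc5: +32 =288
r60=111100 pc4: +16 =304
r61=111101 pc5: +32 =336
r62=111110 pc5: +32 =368
r63=111111 pc6: +64 =432
r64=1000000 pc1: +2 =434
r65=1000001 pc2: +4 =438
r66=1000010 pc2: +4 =442
r67=1000011 pc3: +8 =450
r68=1000100 pc2: +4 =454
r69=1000101 pc3: +8 =462
r70=1000110 pc3: +8 =470
r71=1000111 pc4: +16 =486
r72=1001000 pc2: +4 =490
r73=1001001 pc3: +8 =498
r74=1001010 pc3: +8 =506
r75=1001011 pc4: +16 =522
r76=1001100 pc3: +8 =530
r77=1001101 pc4: +16 =546
r78=1001110 pc4: +16 =562
r79=1001111 pc5: +32 =594
r80=1010000 pc2: +4 =598
r81=1010001 pc3: +8 =606
r82=1010010 pc3: +8 =614
r83=1010011 pc4: +16 =630
r84=1010100 pc3: +8 =638
r85=1010101 pc4: +16 =654
r86=1010110 pc4: +16 =670
r87=1010111 pc5: +32 =702
r88=1011000 pc3: +8 =710
r89=1011001 pc4: +16 =726
r90=1011010 pc4: +16 =742
r91=1011011 pc5: +32 =774
r92=1011100 pc4: +16 =790
r93=1011101 pc5: +32 =822
r94=1011110 pc5: +32 =854
r95=1011111 pc6: +64 =918
r96=1100000 pc2: +4 =922
r97=1100001 pc3: +8 =930
r98=1100010 pc3: +8 =938
r99=1100011 pc4: +16 =954
r100=1100100 pc3: +8 =962
r101=1100101 pc4: +16 =978
r102=1100110 pc4: +16 =994
r103=1100111 pc5: +32 =1026
r104=1101000 pc3: +8 =1034
r105=1101001 pc4: +16 =1050
r106=1101010 pc4: +16 =1066
r107=1101011 pc5: +32 =1098
r108=1101100 pc4: +16 =1114
r109=1101101 pc5: +32 =1146
r110=1101110 pc5: +32 =1178
r111=1101111 pc6: +64 =1242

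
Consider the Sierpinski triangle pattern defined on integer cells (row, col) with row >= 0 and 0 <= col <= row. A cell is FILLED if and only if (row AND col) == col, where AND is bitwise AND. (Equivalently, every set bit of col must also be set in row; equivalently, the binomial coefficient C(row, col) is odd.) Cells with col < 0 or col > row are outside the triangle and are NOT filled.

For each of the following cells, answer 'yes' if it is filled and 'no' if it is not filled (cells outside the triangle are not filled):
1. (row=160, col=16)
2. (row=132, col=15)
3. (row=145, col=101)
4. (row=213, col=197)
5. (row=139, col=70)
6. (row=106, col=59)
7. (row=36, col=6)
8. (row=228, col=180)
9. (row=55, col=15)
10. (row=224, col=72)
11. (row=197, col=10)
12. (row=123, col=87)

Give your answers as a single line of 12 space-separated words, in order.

(160,16): row=0b10100000, col=0b10000, row AND col = 0b0 = 0; 0 != 16 -> empty
(132,15): row=0b10000100, col=0b1111, row AND col = 0b100 = 4; 4 != 15 -> empty
(145,101): row=0b10010001, col=0b1100101, row AND col = 0b1 = 1; 1 != 101 -> empty
(213,197): row=0b11010101, col=0b11000101, row AND col = 0b11000101 = 197; 197 == 197 -> filled
(139,70): row=0b10001011, col=0b1000110, row AND col = 0b10 = 2; 2 != 70 -> empty
(106,59): row=0b1101010, col=0b111011, row AND col = 0b101010 = 42; 42 != 59 -> empty
(36,6): row=0b100100, col=0b110, row AND col = 0b100 = 4; 4 != 6 -> empty
(228,180): row=0b11100100, col=0b10110100, row AND col = 0b10100100 = 164; 164 != 180 -> empty
(55,15): row=0b110111, col=0b1111, row AND col = 0b111 = 7; 7 != 15 -> empty
(224,72): row=0b11100000, col=0b1001000, row AND col = 0b1000000 = 64; 64 != 72 -> empty
(197,10): row=0b11000101, col=0b1010, row AND col = 0b0 = 0; 0 != 10 -> empty
(123,87): row=0b1111011, col=0b1010111, row AND col = 0b1010011 = 83; 83 != 87 -> empty

Answer: no no no yes no no no no no no no no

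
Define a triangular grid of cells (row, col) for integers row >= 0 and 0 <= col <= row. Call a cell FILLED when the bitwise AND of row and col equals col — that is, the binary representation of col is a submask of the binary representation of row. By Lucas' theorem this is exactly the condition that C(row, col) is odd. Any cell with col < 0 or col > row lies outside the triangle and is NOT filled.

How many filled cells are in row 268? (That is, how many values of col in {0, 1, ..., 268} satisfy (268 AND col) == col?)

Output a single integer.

Answer: 8

Derivation:
268 in binary = 100001100
popcount(268) = number of 1-bits in 100001100 = 3
A col c satisfies (268 AND c) == c iff every set bit of c is also set in 268; each of the 3 set bits of 268 can independently be on or off in c.
count = 2^3 = 8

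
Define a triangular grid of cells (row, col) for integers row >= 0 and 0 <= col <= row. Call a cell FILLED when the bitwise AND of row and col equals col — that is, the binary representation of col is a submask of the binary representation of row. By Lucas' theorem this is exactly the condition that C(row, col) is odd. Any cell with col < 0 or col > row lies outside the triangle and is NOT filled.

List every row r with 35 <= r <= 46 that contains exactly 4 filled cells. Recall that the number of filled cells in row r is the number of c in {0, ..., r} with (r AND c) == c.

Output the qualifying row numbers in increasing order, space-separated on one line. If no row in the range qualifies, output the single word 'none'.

Row r has 2^popcount(r) filled cells, so we need popcount(r) = log2(4) = 2.
Scan r = 35..46 and keep those with exactly 2 one-bits:
r=35=100011 popcount=3 -> skip
r=36=100100 popcount=2 -> KEEP
r=37=100101 popcount=3 -> skip
r=38=100110 popcount=3 -> skip
r=39=100111 popcount=4 -> skip
r=40=101000 popcount=2 -> KEEP
r=41=101001 popcount=3 -> skip
r=42=101010 popcount=3 -> skip
r=43=101011 popcount=4 -> skip
r=44=101100 popcount=3 -> skip
r=45=101101 popcount=4 -> skip
r=46=101110 popcount=4 -> skip
Kept rows: 36 40

Answer: 36 40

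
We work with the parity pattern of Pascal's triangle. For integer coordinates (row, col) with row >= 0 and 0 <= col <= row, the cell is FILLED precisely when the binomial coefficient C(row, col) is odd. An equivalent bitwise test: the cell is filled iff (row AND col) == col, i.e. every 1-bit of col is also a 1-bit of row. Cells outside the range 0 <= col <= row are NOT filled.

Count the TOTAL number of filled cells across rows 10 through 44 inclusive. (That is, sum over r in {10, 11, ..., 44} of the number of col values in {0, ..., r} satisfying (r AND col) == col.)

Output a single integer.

Answer: 308

Derivation:
r10=1010 pc2: +4 =4
r11=1011 pc3: +8 =12
r12=1100 pc2: +4 =16
r13=1101 pc3: +8 =24
r14=1110 pc3: +8 =32
r15=1111 pc4: +16 =48
r16=10000 pc1: +2 =50
r17=10001 pc2: +4 =54
r18=10010 pc2: +4 =58
r19=10011 pc3: +8 =66
r20=10100 pc2: +4 =70
r21=10101 pc3: +8 =78
r22=10110 pc3: +8 =86
r23=10111 pc4: +16 =102
r24=11000 pc2: +4 =106
r25=11001 pc3: +8 =114
r26=11010 pc3: +8 =122
r27=11011 pc4: +16 =138
r28=11100 pc3: +8 =146
r29=11101 pc4: +16 =162
r30=11110 pc4: +16 =178
r31=11111 pc5: +32 =210
r32=100000 pc1: +2 =212
r33=100001 pc2: +4 =216
r34=100010 pc2: +4 =220
r35=100011 pc3: +8 =228
r36=100100 pc2: +4 =232
r37=100101 pc3: +8 =240
r38=100110 pc3: +8 =248
r39=100111 pc4: +16 =264
r40=101000 pc2: +4 =268
r41=101001 pc3: +8 =276
r42=101010 pc3: +8 =284
r43=101011 pc4: +16 =300
r44=101100 pc3: +8 =308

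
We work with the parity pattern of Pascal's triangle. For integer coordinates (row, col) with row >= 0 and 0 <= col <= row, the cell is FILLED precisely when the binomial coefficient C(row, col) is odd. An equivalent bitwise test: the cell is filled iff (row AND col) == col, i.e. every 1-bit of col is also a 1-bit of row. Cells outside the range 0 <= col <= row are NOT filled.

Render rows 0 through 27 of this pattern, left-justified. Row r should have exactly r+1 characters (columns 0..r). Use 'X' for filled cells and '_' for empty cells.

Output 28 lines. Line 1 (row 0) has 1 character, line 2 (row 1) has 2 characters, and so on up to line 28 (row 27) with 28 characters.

r0=0: X
r1=1: XX
r2=10: X_X
r3=11: XXXX
r4=100: X___X
r5=101: XX__XX
r6=110: X_X_X_X
r7=111: XXXXXXXX
r8=1000: X_______X
r9=1001: XX______XX
r10=1010: X_X_____X_X
r11=1011: XXXX____XXXX
r12=1100: X___X___X___X
r13=1101: XX__XX__XX__XX
r14=1110: X_X_X_X_X_X_X_X
r15=1111: XXXXXXXXXXXXXXXX
r16=10000: X_______________X
r17=10001: XX______________XX
r18=10010: X_X_____________X_X
r19=10011: XXXX____________XXXX
r20=10100: X___X___________X___X
r21=10101: XX__XX__________XX__XX
r22=10110: X_X_X_X_________X_X_X_X
r23=10111: XXXXXXXX________XXXXXXXX
r24=11000: X_______X_______X_______X
r25=11001: XX______XX______XX______XX
r26=11010: X_X_____X_X_____X_X_____X_X
r27=11011: XXXX____XXXX____XXXX____XXXX

Answer: X
XX
X_X
XXXX
X___X
XX__XX
X_X_X_X
XXXXXXXX
X_______X
XX______XX
X_X_____X_X
XXXX____XXXX
X___X___X___X
XX__XX__XX__XX
X_X_X_X_X_X_X_X
XXXXXXXXXXXXXXXX
X_______________X
XX______________XX
X_X_____________X_X
XXXX____________XXXX
X___X___________X___X
XX__XX__________XX__XX
X_X_X_X_________X_X_X_X
XXXXXXXX________XXXXXXXX
X_______X_______X_______X
XX______XX______XX______XX
X_X_____X_X_____X_X_____X_X
XXXX____XXXX____XXXX____XXXX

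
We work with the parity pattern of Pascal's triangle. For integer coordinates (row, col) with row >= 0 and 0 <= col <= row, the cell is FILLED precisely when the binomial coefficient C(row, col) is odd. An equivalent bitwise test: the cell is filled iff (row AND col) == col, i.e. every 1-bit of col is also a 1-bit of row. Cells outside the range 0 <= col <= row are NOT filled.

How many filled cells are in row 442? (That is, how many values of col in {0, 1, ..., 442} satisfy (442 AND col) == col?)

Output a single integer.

Answer: 64

Derivation:
442 in binary = 110111010
popcount(442) = number of 1-bits in 110111010 = 6
A col c satisfies (442 AND c) == c iff every set bit of c is also set in 442; each of the 6 set bits of 442 can independently be on or off in c.
count = 2^6 = 64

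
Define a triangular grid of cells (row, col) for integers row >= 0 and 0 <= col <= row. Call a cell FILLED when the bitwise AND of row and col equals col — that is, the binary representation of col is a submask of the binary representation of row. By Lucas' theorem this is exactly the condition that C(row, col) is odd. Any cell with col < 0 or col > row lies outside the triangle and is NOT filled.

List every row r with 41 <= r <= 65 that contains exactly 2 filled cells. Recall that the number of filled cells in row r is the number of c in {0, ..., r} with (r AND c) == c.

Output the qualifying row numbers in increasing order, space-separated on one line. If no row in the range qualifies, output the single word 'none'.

Answer: 64

Derivation:
Row r has 2^popcount(r) filled cells, so we need popcount(r) = log2(2) = 1.
Scan r = 41..65 and keep those with exactly 1 one-bits:
r=41=101001 popcount=3 -> skip
r=42=101010 popcount=3 -> skip
r=43=101011 popcount=4 -> skip
r=44=101100 popcount=3 -> skip
r=45=101101 popcount=4 -> skip
r=46=101110 popcount=4 -> skip
r=47=101111 popcount=5 -> skip
r=48=110000 popcount=2 -> skip
r=49=110001 popcount=3 -> skip
r=50=110010 popcount=3 -> skip
r=51=110011 popcount=4 -> skip
r=52=110100 popcount=3 -> skip
r=53=110101 popcount=4 -> skip
r=54=110110 popcount=4 -> skip
r=55=110111 popcount=5 -> skip
r=56=111000 popcount=3 -> skip
r=57=111001 popcount=4 -> skip
r=58=111010 popcount=4 -> skip
r=59=111011 popcount=5 -> skip
r=60=111100 popcount=4 -> skip
r=61=111101 popcount=5 -> skip
r=62=111110 popcount=5 -> skip
r=63=111111 popcount=6 -> skip
r=64=1000000 popcount=1 -> KEEP
r=65=1000001 popcount=2 -> skip
Kept rows: 64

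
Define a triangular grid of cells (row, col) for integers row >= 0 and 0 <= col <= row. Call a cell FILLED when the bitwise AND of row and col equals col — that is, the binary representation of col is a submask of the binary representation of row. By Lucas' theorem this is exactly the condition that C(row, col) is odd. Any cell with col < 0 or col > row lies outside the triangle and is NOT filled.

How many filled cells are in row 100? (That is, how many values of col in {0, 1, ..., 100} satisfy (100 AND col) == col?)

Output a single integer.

Answer: 8

Derivation:
100 in binary = 1100100
popcount(100) = number of 1-bits in 1100100 = 3
A col c satisfies (100 AND c) == c iff every set bit of c is also set in 100; each of the 3 set bits of 100 can independently be on or off in c.
count = 2^3 = 8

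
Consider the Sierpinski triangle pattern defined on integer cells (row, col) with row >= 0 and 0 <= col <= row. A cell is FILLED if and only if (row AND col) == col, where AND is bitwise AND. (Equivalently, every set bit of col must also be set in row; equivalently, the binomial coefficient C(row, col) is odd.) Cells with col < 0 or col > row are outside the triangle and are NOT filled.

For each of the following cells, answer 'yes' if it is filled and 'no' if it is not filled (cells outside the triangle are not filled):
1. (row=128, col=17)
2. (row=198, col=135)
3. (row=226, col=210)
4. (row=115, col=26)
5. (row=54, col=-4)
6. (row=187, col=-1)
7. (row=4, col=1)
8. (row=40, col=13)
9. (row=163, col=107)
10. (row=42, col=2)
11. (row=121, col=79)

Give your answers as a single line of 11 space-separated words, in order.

(128,17): row=0b10000000, col=0b10001, row AND col = 0b0 = 0; 0 != 17 -> empty
(198,135): row=0b11000110, col=0b10000111, row AND col = 0b10000110 = 134; 134 != 135 -> empty
(226,210): row=0b11100010, col=0b11010010, row AND col = 0b11000010 = 194; 194 != 210 -> empty
(115,26): row=0b1110011, col=0b11010, row AND col = 0b10010 = 18; 18 != 26 -> empty
(54,-4): col outside [0, 54] -> not filled
(187,-1): col outside [0, 187] -> not filled
(4,1): row=0b100, col=0b1, row AND col = 0b0 = 0; 0 != 1 -> empty
(40,13): row=0b101000, col=0b1101, row AND col = 0b1000 = 8; 8 != 13 -> empty
(163,107): row=0b10100011, col=0b1101011, row AND col = 0b100011 = 35; 35 != 107 -> empty
(42,2): row=0b101010, col=0b10, row AND col = 0b10 = 2; 2 == 2 -> filled
(121,79): row=0b1111001, col=0b1001111, row AND col = 0b1001001 = 73; 73 != 79 -> empty

Answer: no no no no no no no no no yes no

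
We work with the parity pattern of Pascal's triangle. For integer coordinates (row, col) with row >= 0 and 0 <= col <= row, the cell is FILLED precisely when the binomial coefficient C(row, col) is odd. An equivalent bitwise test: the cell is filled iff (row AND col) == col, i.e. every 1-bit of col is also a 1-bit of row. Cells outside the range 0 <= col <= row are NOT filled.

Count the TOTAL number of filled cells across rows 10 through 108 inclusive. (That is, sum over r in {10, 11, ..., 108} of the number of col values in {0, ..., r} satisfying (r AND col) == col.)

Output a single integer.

Answer: 1378

Derivation:
r10=1010 pc2: +4 =4
r11=1011 pc3: +8 =12
r12=1100 pc2: +4 =16
r13=1101 pc3: +8 =24
r14=1110 pc3: +8 =32
r15=1111 pc4: +16 =48
r16=10000 pc1: +2 =50
r17=10001 pc2: +4 =54
r18=10010 pc2: +4 =58
r19=10011 pc3: +8 =66
r20=10100 pc2: +4 =70
r21=10101 pc3: +8 =78
r22=10110 pc3: +8 =86
r23=10111 pc4: +16 =102
r24=11000 pc2: +4 =106
r25=11001 pc3: +8 =114
r26=11010 pc3: +8 =122
r27=11011 pc4: +16 =138
r28=11100 pc3: +8 =146
r29=11101 pc4: +16 =162
r30=11110 pc4: +16 =178
r31=11111 pc5: +32 =210
r32=100000 pc1: +2 =212
r33=100001 pc2: +4 =216
r34=100010 pc2: +4 =220
r35=100011 pc3: +8 =228
r36=100100 pc2: +4 =232
r37=100101 pc3: +8 =240
r38=100110 pc3: +8 =248
r39=100111 pc4: +16 =264
r40=101000 pc2: +4 =268
r41=101001 pc3: +8 =276
r42=101010 pc3: +8 =284
r43=101011 pc4: +16 =300
r44=101100 pc3: +8 =308
r45=101101 pc4: +16 =324
r46=101110 pc4: +16 =340
r47=101111 pc5: +32 =372
r48=110000 pc2: +4 =376
r49=110001 pc3: +8 =384
r50=110010 pc3: +8 =392
r51=110011 pc4: +16 =408
r52=110100 pc3: +8 =416
r53=110101 pc4: +16 =432
r54=110110 pc4: +16 =448
r55=110111 pc5: +32 =480
r56=111000 pc3: +8 =488
r57=111001 pc4: +16 =504
r58=111010 pc4: +16 =520
r59=111011 pc5: +32 =552
r60=111100 pc4: +16 =568
r61=111101 pc5: +32 =600
r62=111110 pc5: +32 =632
r63=111111 pc6: +64 =696
r64=1000000 pc1: +2 =698
r65=1000001 pc2: +4 =702
r66=1000010 pc2: +4 =706
r67=1000011 pc3: +8 =714
r68=1000100 pc2: +4 =718
r69=1000101 pc3: +8 =726
r70=1000110 pc3: +8 =734
r71=1000111 pc4: +16 =750
r72=1001000 pc2: +4 =754
r73=1001001 pc3: +8 =762
r74=1001010 pc3: +8 =770
r75=1001011 pc4: +16 =786
r76=1001100 pc3: +8 =794
r77=1001101 pc4: +16 =810
r78=1001110 pc4: +16 =826
r79=1001111 pc5: +32 =858
r80=1010000 pc2: +4 =862
r81=1010001 pc3: +8 =870
r82=1010010 pc3: +8 =878
r83=1010011 pc4: +16 =894
r84=1010100 pc3: +8 =902
r85=1010101 pc4: +16 =918
r86=1010110 pc4: +16 =934
r87=1010111 pc5: +32 =966
r88=1011000 pc3: +8 =974
r89=1011001 pc4: +16 =990
r90=1011010 pc4: +16 =1006
r91=1011011 pc5: +32 =1038
r92=1011100 pc4: +16 =1054
r93=1011101 pc5: +32 =1086
r94=1011110 pc5: +32 =1118
r95=1011111 pc6: +64 =1182
r96=1100000 pc2: +4 =1186
r97=1100001 pc3: +8 =1194
r98=1100010 pc3: +8 =1202
r99=1100011 pc4: +16 =1218
r100=1100100 pc3: +8 =1226
r101=1100101 pc4: +16 =1242
r102=1100110 pc4: +16 =1258
r103=1100111 pc5: +32 =1290
r104=1101000 pc3: +8 =1298
r105=1101001 pc4: +16 =1314
r106=1101010 pc4: +16 =1330
r107=1101011 pc5: +32 =1362
r108=1101100 pc4: +16 =1378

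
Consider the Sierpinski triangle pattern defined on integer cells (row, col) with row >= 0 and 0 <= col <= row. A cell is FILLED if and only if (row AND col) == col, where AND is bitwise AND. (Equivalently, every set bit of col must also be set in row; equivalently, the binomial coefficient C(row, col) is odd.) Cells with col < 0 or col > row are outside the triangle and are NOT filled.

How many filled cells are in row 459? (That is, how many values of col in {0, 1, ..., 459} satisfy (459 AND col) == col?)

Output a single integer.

Answer: 64

Derivation:
459 in binary = 111001011
popcount(459) = number of 1-bits in 111001011 = 6
A col c satisfies (459 AND c) == c iff every set bit of c is also set in 459; each of the 6 set bits of 459 can independently be on or off in c.
count = 2^6 = 64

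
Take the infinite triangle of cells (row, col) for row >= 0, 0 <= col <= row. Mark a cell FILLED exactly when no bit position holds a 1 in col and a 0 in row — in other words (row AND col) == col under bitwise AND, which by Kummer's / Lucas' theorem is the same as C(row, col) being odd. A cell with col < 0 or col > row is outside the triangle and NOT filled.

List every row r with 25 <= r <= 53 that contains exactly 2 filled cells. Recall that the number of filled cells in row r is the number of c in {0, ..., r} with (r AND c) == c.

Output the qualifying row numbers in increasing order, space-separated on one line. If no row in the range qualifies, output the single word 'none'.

Row r has 2^popcount(r) filled cells, so we need popcount(r) = log2(2) = 1.
Scan r = 25..53 and keep those with exactly 1 one-bits:
r=25=11001 popcount=3 -> skip
r=26=11010 popcount=3 -> skip
r=27=11011 popcount=4 -> skip
r=28=11100 popcount=3 -> skip
r=29=11101 popcount=4 -> skip
r=30=11110 popcount=4 -> skip
r=31=11111 popcount=5 -> skip
r=32=100000 popcount=1 -> KEEP
r=33=100001 popcount=2 -> skip
r=34=100010 popcount=2 -> skip
r=35=100011 popcount=3 -> skip
r=36=100100 popcount=2 -> skip
r=37=100101 popcount=3 -> skip
r=38=100110 popcount=3 -> skip
r=39=100111 popcount=4 -> skip
r=40=101000 popcount=2 -> skip
r=41=101001 popcount=3 -> skip
r=42=101010 popcount=3 -> skip
r=43=101011 popcount=4 -> skip
r=44=101100 popcount=3 -> skip
r=45=101101 popcount=4 -> skip
r=46=101110 popcount=4 -> skip
r=47=101111 popcount=5 -> skip
r=48=110000 popcount=2 -> skip
r=49=110001 popcount=3 -> skip
r=50=110010 popcount=3 -> skip
r=51=110011 popcount=4 -> skip
r=52=110100 popcount=3 -> skip
r=53=110101 popcount=4 -> skip
Kept rows: 32

Answer: 32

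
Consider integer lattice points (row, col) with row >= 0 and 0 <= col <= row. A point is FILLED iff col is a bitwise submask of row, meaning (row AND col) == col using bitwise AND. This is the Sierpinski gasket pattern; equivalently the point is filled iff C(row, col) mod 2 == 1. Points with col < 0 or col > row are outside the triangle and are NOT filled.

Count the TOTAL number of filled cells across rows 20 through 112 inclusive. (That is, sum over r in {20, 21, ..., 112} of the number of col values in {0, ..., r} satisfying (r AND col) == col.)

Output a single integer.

Answer: 1448

Derivation:
r20=10100 pc2: +4 =4
r21=10101 pc3: +8 =12
r22=10110 pc3: +8 =20
r23=10111 pc4: +16 =36
r24=11000 pc2: +4 =40
r25=11001 pc3: +8 =48
r26=11010 pc3: +8 =56
r27=11011 pc4: +16 =72
r28=11100 pc3: +8 =80
r29=11101 pc4: +16 =96
r30=11110 pc4: +16 =112
r31=11111 pc5: +32 =144
r32=100000 pc1: +2 =146
r33=100001 pc2: +4 =150
r34=100010 pc2: +4 =154
r35=100011 pc3: +8 =162
r36=100100 pc2: +4 =166
r37=100101 pc3: +8 =174
r38=100110 pc3: +8 =182
r39=100111 pc4: +16 =198
r40=101000 pc2: +4 =202
r41=101001 pc3: +8 =210
r42=101010 pc3: +8 =218
r43=101011 pc4: +16 =234
r44=101100 pc3: +8 =242
r45=101101 pc4: +16 =258
r46=101110 pc4: +16 =274
r47=101111 pc5: +32 =306
r48=110000 pc2: +4 =310
r49=110001 pc3: +8 =318
r50=110010 pc3: +8 =326
r51=110011 pc4: +16 =342
r52=110100 pc3: +8 =350
r53=110101 pc4: +16 =366
r54=110110 pc4: +16 =382
r55=110111 pc5: +32 =414
r56=111000 pc3: +8 =422
r57=111001 pc4: +16 =438
r58=111010 pc4: +16 =454
r59=111011 pc5: +32 =486
r60=111100 pc4: +16 =502
r61=111101 pc5: +32 =534
r62=111110 pc5: +32 =566
r63=111111 pc6: +64 =630
r64=1000000 pc1: +2 =632
r65=1000001 pc2: +4 =636
r66=1000010 pc2: +4 =640
r67=1000011 pc3: +8 =648
r68=1000100 pc2: +4 =652
r69=1000101 pc3: +8 =660
r70=1000110 pc3: +8 =668
r71=1000111 pc4: +16 =684
r72=1001000 pc2: +4 =688
r73=1001001 pc3: +8 =696
r74=1001010 pc3: +8 =704
r75=1001011 pc4: +16 =720
r76=1001100 pc3: +8 =728
r77=1001101 pc4: +16 =744
r78=1001110 pc4: +16 =760
r79=1001111 pc5: +32 =792
r80=1010000 pc2: +4 =796
r81=1010001 pc3: +8 =804
r82=1010010 pc3: +8 =812
r83=1010011 pc4: +16 =828
r84=1010100 pc3: +8 =836
r85=1010101 pc4: +16 =852
r86=1010110 pc4: +16 =868
r87=1010111 pc5: +32 =900
r88=1011000 pc3: +8 =908
r89=1011001 pc4: +16 =924
r90=1011010 pc4: +16 =940
r91=1011011 pc5: +32 =972
r92=1011100 pc4: +16 =988
r93=1011101 pc5: +32 =1020
r94=1011110 pc5: +32 =1052
r95=1011111 pc6: +64 =1116
r96=1100000 pc2: +4 =1120
r97=1100001 pc3: +8 =1128
r98=1100010 pc3: +8 =1136
r99=1100011 pc4: +16 =1152
r100=1100100 pc3: +8 =1160
r101=1100101 pc4: +16 =1176
r102=1100110 pc4: +16 =1192
r103=1100111 pc5: +32 =1224
r104=1101000 pc3: +8 =1232
r105=1101001 pc4: +16 =1248
r106=1101010 pc4: +16 =1264
r107=1101011 pc5: +32 =1296
r108=1101100 pc4: +16 =1312
r109=1101101 pc5: +32 =1344
r110=1101110 pc5: +32 =1376
r111=1101111 pc6: +64 =1440
r112=1110000 pc3: +8 =1448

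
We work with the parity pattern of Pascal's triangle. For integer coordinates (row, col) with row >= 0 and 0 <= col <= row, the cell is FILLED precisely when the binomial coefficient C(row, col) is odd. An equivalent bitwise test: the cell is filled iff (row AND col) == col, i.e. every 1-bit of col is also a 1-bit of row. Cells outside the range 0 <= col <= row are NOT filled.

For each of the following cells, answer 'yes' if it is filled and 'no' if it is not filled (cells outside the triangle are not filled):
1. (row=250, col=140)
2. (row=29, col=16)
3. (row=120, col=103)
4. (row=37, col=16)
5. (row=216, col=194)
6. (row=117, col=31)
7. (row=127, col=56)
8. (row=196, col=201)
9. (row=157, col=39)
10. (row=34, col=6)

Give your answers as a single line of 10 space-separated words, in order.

(250,140): row=0b11111010, col=0b10001100, row AND col = 0b10001000 = 136; 136 != 140 -> empty
(29,16): row=0b11101, col=0b10000, row AND col = 0b10000 = 16; 16 == 16 -> filled
(120,103): row=0b1111000, col=0b1100111, row AND col = 0b1100000 = 96; 96 != 103 -> empty
(37,16): row=0b100101, col=0b10000, row AND col = 0b0 = 0; 0 != 16 -> empty
(216,194): row=0b11011000, col=0b11000010, row AND col = 0b11000000 = 192; 192 != 194 -> empty
(117,31): row=0b1110101, col=0b11111, row AND col = 0b10101 = 21; 21 != 31 -> empty
(127,56): row=0b1111111, col=0b111000, row AND col = 0b111000 = 56; 56 == 56 -> filled
(196,201): col outside [0, 196] -> not filled
(157,39): row=0b10011101, col=0b100111, row AND col = 0b101 = 5; 5 != 39 -> empty
(34,6): row=0b100010, col=0b110, row AND col = 0b10 = 2; 2 != 6 -> empty

Answer: no yes no no no no yes no no no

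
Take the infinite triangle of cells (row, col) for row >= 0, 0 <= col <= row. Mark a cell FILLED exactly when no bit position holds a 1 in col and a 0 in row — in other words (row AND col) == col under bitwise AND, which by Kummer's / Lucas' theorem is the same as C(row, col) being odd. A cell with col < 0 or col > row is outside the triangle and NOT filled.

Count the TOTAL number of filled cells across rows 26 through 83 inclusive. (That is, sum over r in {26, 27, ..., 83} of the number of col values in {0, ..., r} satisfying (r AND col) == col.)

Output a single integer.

r26=11010 pc3: +8 =8
r27=11011 pc4: +16 =24
r28=11100 pc3: +8 =32
r29=11101 pc4: +16 =48
r30=11110 pc4: +16 =64
r31=11111 pc5: +32 =96
r32=100000 pc1: +2 =98
r33=100001 pc2: +4 =102
r34=100010 pc2: +4 =106
r35=100011 pc3: +8 =114
r36=100100 pc2: +4 =118
r37=100101 pc3: +8 =126
r38=100110 pc3: +8 =134
r39=100111 pc4: +16 =150
r40=101000 pc2: +4 =154
r41=101001 pc3: +8 =162
r42=101010 pc3: +8 =170
r43=101011 pc4: +16 =186
r44=101100 pc3: +8 =194
r45=101101 pc4: +16 =210
r46=101110 pc4: +16 =226
r47=101111 pc5: +32 =258
r48=110000 pc2: +4 =262
r49=110001 pc3: +8 =270
r50=110010 pc3: +8 =278
r51=110011 pc4: +16 =294
r52=110100 pc3: +8 =302
r53=110101 pc4: +16 =318
r54=110110 pc4: +16 =334
r55=110111 pc5: +32 =366
r56=111000 pc3: +8 =374
r57=111001 pc4: +16 =390
r58=111010 pc4: +16 =406
r59=111011 pc5: +32 =438
r60=111100 pc4: +16 =454
r61=111101 pc5: +32 =486
r62=111110 pc5: +32 =518
r63=111111 pc6: +64 =582
r64=1000000 pc1: +2 =584
r65=1000001 pc2: +4 =588
r66=1000010 pc2: +4 =592
r67=1000011 pc3: +8 =600
r68=1000100 pc2: +4 =604
r69=1000101 pc3: +8 =612
r70=1000110 pc3: +8 =620
r71=1000111 pc4: +16 =636
r72=1001000 pc2: +4 =640
r73=1001001 pc3: +8 =648
r74=1001010 pc3: +8 =656
r75=1001011 pc4: +16 =672
r76=1001100 pc3: +8 =680
r77=1001101 pc4: +16 =696
r78=1001110 pc4: +16 =712
r79=1001111 pc5: +32 =744
r80=1010000 pc2: +4 =748
r81=1010001 pc3: +8 =756
r82=1010010 pc3: +8 =764
r83=1010011 pc4: +16 =780

Answer: 780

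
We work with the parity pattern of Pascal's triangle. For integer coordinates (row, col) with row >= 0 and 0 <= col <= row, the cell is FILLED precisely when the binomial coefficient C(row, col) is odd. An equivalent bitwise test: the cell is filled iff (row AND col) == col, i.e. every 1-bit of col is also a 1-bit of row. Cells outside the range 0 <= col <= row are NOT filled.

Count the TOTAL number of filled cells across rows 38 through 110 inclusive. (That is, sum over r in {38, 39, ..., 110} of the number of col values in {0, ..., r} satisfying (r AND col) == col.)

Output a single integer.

Answer: 1202

Derivation:
r38=100110 pc3: +8 =8
r39=100111 pc4: +16 =24
r40=101000 pc2: +4 =28
r41=101001 pc3: +8 =36
r42=101010 pc3: +8 =44
r43=101011 pc4: +16 =60
r44=101100 pc3: +8 =68
r45=101101 pc4: +16 =84
r46=101110 pc4: +16 =100
r47=101111 pc5: +32 =132
r48=110000 pc2: +4 =136
r49=110001 pc3: +8 =144
r50=110010 pc3: +8 =152
r51=110011 pc4: +16 =168
r52=110100 pc3: +8 =176
r53=110101 pc4: +16 =192
r54=110110 pc4: +16 =208
r55=110111 pc5: +32 =240
r56=111000 pc3: +8 =248
r57=111001 pc4: +16 =264
r58=111010 pc4: +16 =280
r59=111011 pc5: +32 =312
r60=111100 pc4: +16 =328
r61=111101 pc5: +32 =360
r62=111110 pc5: +32 =392
r63=111111 pc6: +64 =456
r64=1000000 pc1: +2 =458
r65=1000001 pc2: +4 =462
r66=1000010 pc2: +4 =466
r67=1000011 pc3: +8 =474
r68=1000100 pc2: +4 =478
r69=1000101 pc3: +8 =486
r70=1000110 pc3: +8 =494
r71=1000111 pc4: +16 =510
r72=1001000 pc2: +4 =514
r73=1001001 pc3: +8 =522
r74=1001010 pc3: +8 =530
r75=1001011 pc4: +16 =546
r76=1001100 pc3: +8 =554
r77=1001101 pc4: +16 =570
r78=1001110 pc4: +16 =586
r79=1001111 pc5: +32 =618
r80=1010000 pc2: +4 =622
r81=1010001 pc3: +8 =630
r82=1010010 pc3: +8 =638
r83=1010011 pc4: +16 =654
r84=1010100 pc3: +8 =662
r85=1010101 pc4: +16 =678
r86=1010110 pc4: +16 =694
r87=1010111 pc5: +32 =726
r88=1011000 pc3: +8 =734
r89=1011001 pc4: +16 =750
r90=1011010 pc4: +16 =766
r91=1011011 pc5: +32 =798
r92=1011100 pc4: +16 =814
r93=1011101 pc5: +32 =846
r94=1011110 pc5: +32 =878
r95=1011111 pc6: +64 =942
r96=1100000 pc2: +4 =946
r97=1100001 pc3: +8 =954
r98=1100010 pc3: +8 =962
r99=1100011 pc4: +16 =978
r100=1100100 pc3: +8 =986
r101=1100101 pc4: +16 =1002
r102=1100110 pc4: +16 =1018
r103=1100111 pc5: +32 =1050
r104=1101000 pc3: +8 =1058
r105=1101001 pc4: +16 =1074
r106=1101010 pc4: +16 =1090
r107=1101011 pc5: +32 =1122
r108=1101100 pc4: +16 =1138
r109=1101101 pc5: +32 =1170
r110=1101110 pc5: +32 =1202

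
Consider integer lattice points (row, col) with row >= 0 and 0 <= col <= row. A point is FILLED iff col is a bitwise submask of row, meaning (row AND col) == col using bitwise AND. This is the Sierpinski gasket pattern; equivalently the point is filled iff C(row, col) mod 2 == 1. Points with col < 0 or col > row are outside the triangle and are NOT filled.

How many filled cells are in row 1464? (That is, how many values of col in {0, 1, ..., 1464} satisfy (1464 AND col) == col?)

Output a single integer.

1464 in binary = 10110111000
popcount(1464) = number of 1-bits in 10110111000 = 6
A col c satisfies (1464 AND c) == c iff every set bit of c is also set in 1464; each of the 6 set bits of 1464 can independently be on or off in c.
count = 2^6 = 64

Answer: 64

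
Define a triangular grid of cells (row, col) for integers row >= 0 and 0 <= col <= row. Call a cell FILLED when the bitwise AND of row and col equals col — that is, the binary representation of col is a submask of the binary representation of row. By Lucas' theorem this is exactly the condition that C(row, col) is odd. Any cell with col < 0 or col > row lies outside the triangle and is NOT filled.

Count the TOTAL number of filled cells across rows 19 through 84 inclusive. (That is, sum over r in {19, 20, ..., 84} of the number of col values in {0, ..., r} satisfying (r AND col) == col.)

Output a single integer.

r19=10011 pc3: +8 =8
r20=10100 pc2: +4 =12
r21=10101 pc3: +8 =20
r22=10110 pc3: +8 =28
r23=10111 pc4: +16 =44
r24=11000 pc2: +4 =48
r25=11001 pc3: +8 =56
r26=11010 pc3: +8 =64
r27=11011 pc4: +16 =80
r28=11100 pc3: +8 =88
r29=11101 pc4: +16 =104
r30=11110 pc4: +16 =120
r31=11111 pc5: +32 =152
r32=100000 pc1: +2 =154
r33=100001 pc2: +4 =158
r34=100010 pc2: +4 =162
r35=100011 pc3: +8 =170
r36=100100 pc2: +4 =174
r37=100101 pc3: +8 =182
r38=100110 pc3: +8 =190
r39=100111 pc4: +16 =206
r40=101000 pc2: +4 =210
r41=101001 pc3: +8 =218
r42=101010 pc3: +8 =226
r43=101011 pc4: +16 =242
r44=101100 pc3: +8 =250
r45=101101 pc4: +16 =266
r46=101110 pc4: +16 =282
r47=101111 pc5: +32 =314
r48=110000 pc2: +4 =318
r49=110001 pc3: +8 =326
r50=110010 pc3: +8 =334
r51=110011 pc4: +16 =350
r52=110100 pc3: +8 =358
r53=110101 pc4: +16 =374
r54=110110 pc4: +16 =390
r55=110111 pc5: +32 =422
r56=111000 pc3: +8 =430
r57=111001 pc4: +16 =446
r58=111010 pc4: +16 =462
r59=111011 pc5: +32 =494
r60=111100 pc4: +16 =510
r61=111101 pc5: +32 =542
r62=111110 pc5: +32 =574
r63=111111 pc6: +64 =638
r64=1000000 pc1: +2 =640
r65=1000001 pc2: +4 =644
r66=1000010 pc2: +4 =648
r67=1000011 pc3: +8 =656
r68=1000100 pc2: +4 =660
r69=1000101 pc3: +8 =668
r70=1000110 pc3: +8 =676
r71=1000111 pc4: +16 =692
r72=1001000 pc2: +4 =696
r73=1001001 pc3: +8 =704
r74=1001010 pc3: +8 =712
r75=1001011 pc4: +16 =728
r76=1001100 pc3: +8 =736
r77=1001101 pc4: +16 =752
r78=1001110 pc4: +16 =768
r79=1001111 pc5: +32 =800
r80=1010000 pc2: +4 =804
r81=1010001 pc3: +8 =812
r82=1010010 pc3: +8 =820
r83=1010011 pc4: +16 =836
r84=1010100 pc3: +8 =844

Answer: 844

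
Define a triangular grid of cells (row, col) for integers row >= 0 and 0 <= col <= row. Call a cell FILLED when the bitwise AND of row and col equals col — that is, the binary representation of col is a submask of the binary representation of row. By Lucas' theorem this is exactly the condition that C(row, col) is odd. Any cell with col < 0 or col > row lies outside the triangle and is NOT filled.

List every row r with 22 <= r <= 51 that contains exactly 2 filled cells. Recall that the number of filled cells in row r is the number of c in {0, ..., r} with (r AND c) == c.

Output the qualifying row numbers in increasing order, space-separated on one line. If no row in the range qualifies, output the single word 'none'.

Row r has 2^popcount(r) filled cells, so we need popcount(r) = log2(2) = 1.
Scan r = 22..51 and keep those with exactly 1 one-bits:
r=22=10110 popcount=3 -> skip
r=23=10111 popcount=4 -> skip
r=24=11000 popcount=2 -> skip
r=25=11001 popcount=3 -> skip
r=26=11010 popcount=3 -> skip
r=27=11011 popcount=4 -> skip
r=28=11100 popcount=3 -> skip
r=29=11101 popcount=4 -> skip
r=30=11110 popcount=4 -> skip
r=31=11111 popcount=5 -> skip
r=32=100000 popcount=1 -> KEEP
r=33=100001 popcount=2 -> skip
r=34=100010 popcount=2 -> skip
r=35=100011 popcount=3 -> skip
r=36=100100 popcount=2 -> skip
r=37=100101 popcount=3 -> skip
r=38=100110 popcount=3 -> skip
r=39=100111 popcount=4 -> skip
r=40=101000 popcount=2 -> skip
r=41=101001 popcount=3 -> skip
r=42=101010 popcount=3 -> skip
r=43=101011 popcount=4 -> skip
r=44=101100 popcount=3 -> skip
r=45=101101 popcount=4 -> skip
r=46=101110 popcount=4 -> skip
r=47=101111 popcount=5 -> skip
r=48=110000 popcount=2 -> skip
r=49=110001 popcount=3 -> skip
r=50=110010 popcount=3 -> skip
r=51=110011 popcount=4 -> skip
Kept rows: 32

Answer: 32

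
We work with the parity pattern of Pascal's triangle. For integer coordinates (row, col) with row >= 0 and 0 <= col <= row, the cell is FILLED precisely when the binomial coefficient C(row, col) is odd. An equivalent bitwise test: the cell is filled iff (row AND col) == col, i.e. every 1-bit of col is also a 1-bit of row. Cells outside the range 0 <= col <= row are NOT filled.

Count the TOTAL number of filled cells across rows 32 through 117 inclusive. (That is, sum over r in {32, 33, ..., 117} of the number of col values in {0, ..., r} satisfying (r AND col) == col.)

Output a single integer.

r32=100000 pc1: +2 =2
r33=100001 pc2: +4 =6
r34=100010 pc2: +4 =10
r35=100011 pc3: +8 =18
r36=100100 pc2: +4 =22
r37=100101 pc3: +8 =30
r38=100110 pc3: +8 =38
r39=100111 pc4: +16 =54
r40=101000 pc2: +4 =58
r41=101001 pc3: +8 =66
r42=101010 pc3: +8 =74
r43=101011 pc4: +16 =90
r44=101100 pc3: +8 =98
r45=101101 pc4: +16 =114
r46=101110 pc4: +16 =130
r47=101111 pc5: +32 =162
r48=110000 pc2: +4 =166
r49=110001 pc3: +8 =174
r50=110010 pc3: +8 =182
r51=110011 pc4: +16 =198
r52=110100 pc3: +8 =206
r53=110101 pc4: +16 =222
r54=110110 pc4: +16 =238
r55=110111 pc5: +32 =270
r56=111000 pc3: +8 =278
r57=111001 pc4: +16 =294
r58=111010 pc4: +16 =310
r59=111011 pc5: +32 =342
r60=111100 pc4: +16 =358
r61=111101 pc5: +32 =390
r62=111110 pc5: +32 =422
r63=111111 pc6: +64 =486
r64=1000000 pc1: +2 =488
r65=1000001 pc2: +4 =492
r66=1000010 pc2: +4 =496
r67=1000011 pc3: +8 =504
r68=1000100 pc2: +4 =508
r69=1000101 pc3: +8 =516
r70=1000110 pc3: +8 =524
r71=1000111 pc4: +16 =540
r72=1001000 pc2: +4 =544
r73=1001001 pc3: +8 =552
r74=1001010 pc3: +8 =560
r75=1001011 pc4: +16 =576
r76=1001100 pc3: +8 =584
r77=1001101 pc4: +16 =600
r78=1001110 pc4: +16 =616
r79=1001111 pc5: +32 =648
r80=1010000 pc2: +4 =652
r81=1010001 pc3: +8 =660
r82=1010010 pc3: +8 =668
r83=1010011 pc4: +16 =684
r84=1010100 pc3: +8 =692
r85=1010101 pc4: +16 =708
r86=1010110 pc4: +16 =724
r87=1010111 pc5: +32 =756
r88=1011000 pc3: +8 =764
r89=1011001 pc4: +16 =780
r90=1011010 pc4: +16 =796
r91=1011011 pc5: +32 =828
r92=1011100 pc4: +16 =844
r93=1011101 pc5: +32 =876
r94=1011110 pc5: +32 =908
r95=1011111 pc6: +64 =972
r96=1100000 pc2: +4 =976
r97=1100001 pc3: +8 =984
r98=1100010 pc3: +8 =992
r99=1100011 pc4: +16 =1008
r100=1100100 pc3: +8 =1016
r101=1100101 pc4: +16 =1032
r102=1100110 pc4: +16 =1048
r103=1100111 pc5: +32 =1080
r104=1101000 pc3: +8 =1088
r105=1101001 pc4: +16 =1104
r106=1101010 pc4: +16 =1120
r107=1101011 pc5: +32 =1152
r108=1101100 pc4: +16 =1168
r109=1101101 pc5: +32 =1200
r110=1101110 pc5: +32 =1232
r111=1101111 pc6: +64 =1296
r112=1110000 pc3: +8 =1304
r113=1110001 pc4: +16 =1320
r114=1110010 pc4: +16 =1336
r115=1110011 pc5: +32 =1368
r116=1110100 pc4: +16 =1384
r117=1110101 pc5: +32 =1416

Answer: 1416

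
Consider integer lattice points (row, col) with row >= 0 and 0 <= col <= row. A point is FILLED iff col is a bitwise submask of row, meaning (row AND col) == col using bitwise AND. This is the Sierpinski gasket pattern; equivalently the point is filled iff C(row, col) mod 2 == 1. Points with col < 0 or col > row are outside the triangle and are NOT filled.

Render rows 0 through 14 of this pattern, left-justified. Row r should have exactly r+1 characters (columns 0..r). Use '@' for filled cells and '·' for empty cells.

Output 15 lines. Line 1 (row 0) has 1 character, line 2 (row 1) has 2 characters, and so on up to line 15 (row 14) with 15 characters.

Answer: @
@@
@·@
@@@@
@···@
@@··@@
@·@·@·@
@@@@@@@@
@·······@
@@······@@
@·@·····@·@
@@@@····@@@@
@···@···@···@
@@··@@··@@··@@
@·@·@·@·@·@·@·@

Derivation:
r0=0: @
r1=1: @@
r2=10: @·@
r3=11: @@@@
r4=100: @···@
r5=101: @@··@@
r6=110: @·@·@·@
r7=111: @@@@@@@@
r8=1000: @·······@
r9=1001: @@······@@
r10=1010: @·@·····@·@
r11=1011: @@@@····@@@@
r12=1100: @···@···@···@
r13=1101: @@··@@··@@··@@
r14=1110: @·@·@·@·@·@·@·@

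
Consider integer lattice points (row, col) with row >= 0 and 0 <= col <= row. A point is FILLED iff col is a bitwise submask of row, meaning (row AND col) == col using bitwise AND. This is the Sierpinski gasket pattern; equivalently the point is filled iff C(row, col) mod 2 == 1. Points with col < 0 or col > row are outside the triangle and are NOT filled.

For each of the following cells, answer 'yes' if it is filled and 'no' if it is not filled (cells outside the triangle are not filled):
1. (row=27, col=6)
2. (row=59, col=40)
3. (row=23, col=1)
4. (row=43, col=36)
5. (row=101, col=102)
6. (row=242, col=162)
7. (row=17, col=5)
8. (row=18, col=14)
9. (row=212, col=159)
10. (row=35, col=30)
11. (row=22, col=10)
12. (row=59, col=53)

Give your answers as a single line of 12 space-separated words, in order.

Answer: no yes yes no no yes no no no no no no

Derivation:
(27,6): row=0b11011, col=0b110, row AND col = 0b10 = 2; 2 != 6 -> empty
(59,40): row=0b111011, col=0b101000, row AND col = 0b101000 = 40; 40 == 40 -> filled
(23,1): row=0b10111, col=0b1, row AND col = 0b1 = 1; 1 == 1 -> filled
(43,36): row=0b101011, col=0b100100, row AND col = 0b100000 = 32; 32 != 36 -> empty
(101,102): col outside [0, 101] -> not filled
(242,162): row=0b11110010, col=0b10100010, row AND col = 0b10100010 = 162; 162 == 162 -> filled
(17,5): row=0b10001, col=0b101, row AND col = 0b1 = 1; 1 != 5 -> empty
(18,14): row=0b10010, col=0b1110, row AND col = 0b10 = 2; 2 != 14 -> empty
(212,159): row=0b11010100, col=0b10011111, row AND col = 0b10010100 = 148; 148 != 159 -> empty
(35,30): row=0b100011, col=0b11110, row AND col = 0b10 = 2; 2 != 30 -> empty
(22,10): row=0b10110, col=0b1010, row AND col = 0b10 = 2; 2 != 10 -> empty
(59,53): row=0b111011, col=0b110101, row AND col = 0b110001 = 49; 49 != 53 -> empty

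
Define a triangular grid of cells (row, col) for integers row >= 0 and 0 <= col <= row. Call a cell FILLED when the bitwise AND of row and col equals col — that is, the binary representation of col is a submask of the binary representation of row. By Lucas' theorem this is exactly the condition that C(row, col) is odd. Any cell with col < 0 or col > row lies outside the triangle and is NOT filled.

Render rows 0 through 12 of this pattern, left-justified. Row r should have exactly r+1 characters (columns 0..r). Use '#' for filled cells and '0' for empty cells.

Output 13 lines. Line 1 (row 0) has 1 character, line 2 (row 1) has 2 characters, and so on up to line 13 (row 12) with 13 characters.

r0=0: #
r1=1: ##
r2=10: #0#
r3=11: ####
r4=100: #000#
r5=101: ##00##
r6=110: #0#0#0#
r7=111: ########
r8=1000: #0000000#
r9=1001: ##000000##
r10=1010: #0#00000#0#
r11=1011: ####0000####
r12=1100: #000#000#000#

Answer: #
##
#0#
####
#000#
##00##
#0#0#0#
########
#0000000#
##000000##
#0#00000#0#
####0000####
#000#000#000#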